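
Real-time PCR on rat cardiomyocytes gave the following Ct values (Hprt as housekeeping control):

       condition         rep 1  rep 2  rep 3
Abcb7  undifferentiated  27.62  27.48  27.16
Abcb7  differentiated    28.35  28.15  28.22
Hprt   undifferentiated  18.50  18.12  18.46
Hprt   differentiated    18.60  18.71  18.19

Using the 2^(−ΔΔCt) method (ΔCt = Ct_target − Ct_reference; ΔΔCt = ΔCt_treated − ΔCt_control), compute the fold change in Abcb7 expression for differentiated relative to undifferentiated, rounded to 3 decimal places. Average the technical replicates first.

0.624

Mean Ct: Abcb7 undifferentiated 27.420; Abcb7 differentiated 28.240; Hprt undifferentiated 18.360; Hprt differentiated 18.500
ΔCt(undifferentiated) = 27.420 − 18.360 = 9.060
ΔCt(differentiated) = 28.240 − 18.500 = 9.740
ΔΔCt = 9.740 − 9.060 = 0.680
Fold change = 2^(−0.680) = 0.6242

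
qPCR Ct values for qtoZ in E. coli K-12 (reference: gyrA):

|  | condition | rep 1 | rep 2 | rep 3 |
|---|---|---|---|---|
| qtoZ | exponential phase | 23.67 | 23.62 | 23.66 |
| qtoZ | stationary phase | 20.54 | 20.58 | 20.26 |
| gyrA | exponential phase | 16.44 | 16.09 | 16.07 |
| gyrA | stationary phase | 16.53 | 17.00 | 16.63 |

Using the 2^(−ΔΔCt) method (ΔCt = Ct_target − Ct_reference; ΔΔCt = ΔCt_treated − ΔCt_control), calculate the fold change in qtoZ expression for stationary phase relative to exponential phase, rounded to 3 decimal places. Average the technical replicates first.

Mean Ct: qtoZ exponential phase 23.650; qtoZ stationary phase 20.460; gyrA exponential phase 16.200; gyrA stationary phase 16.720
ΔCt(exponential phase) = 23.650 − 16.200 = 7.450
ΔCt(stationary phase) = 20.460 − 16.720 = 3.740
ΔΔCt = 3.740 − 7.450 = -3.710
Fold change = 2^(−(-3.710)) = 2^3.710 = 13.0864

13.086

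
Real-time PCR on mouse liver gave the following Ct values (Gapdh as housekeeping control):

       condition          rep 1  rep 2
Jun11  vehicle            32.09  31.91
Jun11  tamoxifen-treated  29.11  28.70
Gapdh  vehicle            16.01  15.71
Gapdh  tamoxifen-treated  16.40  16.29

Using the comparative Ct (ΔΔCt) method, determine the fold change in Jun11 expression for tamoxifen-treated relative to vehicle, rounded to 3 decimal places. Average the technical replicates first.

Mean Ct: Jun11 vehicle 32.000; Jun11 tamoxifen-treated 28.905; Gapdh vehicle 15.860; Gapdh tamoxifen-treated 16.345
ΔCt(vehicle) = 32.000 − 15.860 = 16.140
ΔCt(tamoxifen-treated) = 28.905 − 16.345 = 12.560
ΔΔCt = 12.560 − 16.140 = -3.580
Fold change = 2^(−(-3.580)) = 2^3.580 = 11.9588

11.959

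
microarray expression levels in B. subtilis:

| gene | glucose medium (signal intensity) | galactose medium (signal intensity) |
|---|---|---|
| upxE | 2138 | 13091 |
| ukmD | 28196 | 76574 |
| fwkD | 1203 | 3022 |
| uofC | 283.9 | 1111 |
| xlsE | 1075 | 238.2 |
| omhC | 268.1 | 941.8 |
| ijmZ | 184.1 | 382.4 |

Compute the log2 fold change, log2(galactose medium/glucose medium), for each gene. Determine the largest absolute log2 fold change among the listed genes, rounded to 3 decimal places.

log2(13091/2138) = 2.614  (upxE)
log2(76574/28196) = 1.441  (ukmD)
log2(3022/1203) = 1.329  (fwkD)
log2(1111/283.9) = 1.968  (uofC)
log2(238.2/1075) = -2.174  (xlsE)
log2(941.8/268.1) = 1.813  (omhC)
log2(382.4/184.1) = 1.055  (ijmZ)
The largest magnitude belongs to upxE.

2.614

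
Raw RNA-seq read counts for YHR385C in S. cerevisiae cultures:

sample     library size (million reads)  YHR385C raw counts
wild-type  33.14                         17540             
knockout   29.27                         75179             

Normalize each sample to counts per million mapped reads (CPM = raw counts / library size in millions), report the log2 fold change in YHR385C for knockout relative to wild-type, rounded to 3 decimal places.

CPM(wild-type) = 17540 / 33.14 = 529.2698
CPM(knockout) = 75179 / 29.27 = 2568.4660
Fold change = 2568.4660 / 529.2698 = 4.85285
log2(4.85285) = 2.2788

2.279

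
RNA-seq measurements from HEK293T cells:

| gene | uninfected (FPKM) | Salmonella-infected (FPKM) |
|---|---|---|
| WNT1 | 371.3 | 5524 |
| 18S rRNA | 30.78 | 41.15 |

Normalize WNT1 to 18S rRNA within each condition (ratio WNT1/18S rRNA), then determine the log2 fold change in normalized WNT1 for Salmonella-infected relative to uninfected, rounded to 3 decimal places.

3.476

WNT1/18S rRNA (uninfected) = 371.3 / 30.78 = 12.063
WNT1/18S rRNA (Salmonella-infected) = 5524 / 41.15 = 134.24
Fold change = 134.24 / 12.063 = 11.1283
log2(11.1283) = 3.4762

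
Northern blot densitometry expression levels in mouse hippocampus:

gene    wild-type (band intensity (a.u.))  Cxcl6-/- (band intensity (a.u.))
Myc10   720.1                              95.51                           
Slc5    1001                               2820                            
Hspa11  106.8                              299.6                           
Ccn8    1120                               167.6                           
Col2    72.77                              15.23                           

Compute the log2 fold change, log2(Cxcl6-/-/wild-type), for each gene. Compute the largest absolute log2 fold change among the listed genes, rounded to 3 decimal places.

log2(95.51/720.1) = -2.914  (Myc10)
log2(2820/1001) = 1.494  (Slc5)
log2(299.6/106.8) = 1.488  (Hspa11)
log2(167.6/1120) = -2.740  (Ccn8)
log2(15.23/72.77) = -2.256  (Col2)
The largest magnitude belongs to Myc10.

2.914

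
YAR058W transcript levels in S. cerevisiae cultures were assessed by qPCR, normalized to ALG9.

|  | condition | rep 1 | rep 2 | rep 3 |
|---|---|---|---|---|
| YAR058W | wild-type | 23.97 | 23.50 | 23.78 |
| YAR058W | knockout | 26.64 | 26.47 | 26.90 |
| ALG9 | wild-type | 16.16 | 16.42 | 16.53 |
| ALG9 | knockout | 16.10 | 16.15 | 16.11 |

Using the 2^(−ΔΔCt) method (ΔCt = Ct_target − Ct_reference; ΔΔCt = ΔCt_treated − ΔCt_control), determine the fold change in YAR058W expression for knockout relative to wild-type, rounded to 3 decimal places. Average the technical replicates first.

Mean Ct: YAR058W wild-type 23.750; YAR058W knockout 26.670; ALG9 wild-type 16.370; ALG9 knockout 16.120
ΔCt(wild-type) = 23.750 − 16.370 = 7.380
ΔCt(knockout) = 26.670 − 16.120 = 10.550
ΔΔCt = 10.550 − 7.380 = 3.170
Fold change = 2^(−3.170) = 0.1111

0.111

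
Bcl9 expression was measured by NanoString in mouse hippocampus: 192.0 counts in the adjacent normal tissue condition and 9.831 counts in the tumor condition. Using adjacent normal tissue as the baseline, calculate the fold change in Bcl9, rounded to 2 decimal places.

0.05

Fold change = 9.831 / 192.0 = 0.051
Bcl9 is downregulated.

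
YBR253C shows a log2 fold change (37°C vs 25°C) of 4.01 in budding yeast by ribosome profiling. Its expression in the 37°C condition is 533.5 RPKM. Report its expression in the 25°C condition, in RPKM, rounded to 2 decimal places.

33.11

Fold change = 2^(4.01) = 16.1113
25°C expression = 533.5 / 16.1113 = 33.11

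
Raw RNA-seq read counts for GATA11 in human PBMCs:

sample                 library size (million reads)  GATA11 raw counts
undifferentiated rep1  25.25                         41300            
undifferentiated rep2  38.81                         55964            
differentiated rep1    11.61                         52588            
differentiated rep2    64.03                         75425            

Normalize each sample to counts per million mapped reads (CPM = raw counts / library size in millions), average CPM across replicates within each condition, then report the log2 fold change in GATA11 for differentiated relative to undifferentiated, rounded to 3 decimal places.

0.891

CPM(undifferentiated rep1) = 41300 / 25.25 = 1635.6436
CPM(undifferentiated rep2) = 55964 / 38.81 = 1441.9995
CPM(differentiated rep1) = 52588 / 11.61 = 4529.5435
CPM(differentiated rep2) = 75425 / 64.03 = 1177.9635
mean CPM(undifferentiated) = 1538.8215; mean CPM(differentiated) = 2853.7535
Fold change = 2853.7535 / 1538.8215 = 1.85451
log2(1.85451) = 0.8910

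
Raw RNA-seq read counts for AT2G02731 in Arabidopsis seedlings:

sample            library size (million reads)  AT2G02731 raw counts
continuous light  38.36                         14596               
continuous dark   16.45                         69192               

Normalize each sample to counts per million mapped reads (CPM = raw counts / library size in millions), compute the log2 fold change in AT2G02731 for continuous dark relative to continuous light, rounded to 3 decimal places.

3.467

CPM(continuous light) = 14596 / 38.36 = 380.5005
CPM(continuous dark) = 69192 / 16.45 = 4206.2006
Fold change = 4206.2006 / 380.5005 = 11.05439
log2(11.05439) = 3.4665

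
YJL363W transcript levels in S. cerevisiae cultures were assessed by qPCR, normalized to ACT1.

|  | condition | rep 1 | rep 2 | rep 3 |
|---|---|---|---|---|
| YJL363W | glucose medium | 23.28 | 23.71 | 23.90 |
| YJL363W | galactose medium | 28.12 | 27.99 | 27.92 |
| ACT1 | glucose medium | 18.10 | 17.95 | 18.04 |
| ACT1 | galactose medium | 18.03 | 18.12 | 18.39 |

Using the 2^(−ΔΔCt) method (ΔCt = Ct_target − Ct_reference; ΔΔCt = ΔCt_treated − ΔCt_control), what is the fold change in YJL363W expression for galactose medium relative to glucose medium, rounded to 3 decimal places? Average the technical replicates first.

Mean Ct: YJL363W glucose medium 23.630; YJL363W galactose medium 28.010; ACT1 glucose medium 18.030; ACT1 galactose medium 18.180
ΔCt(glucose medium) = 23.630 − 18.030 = 5.600
ΔCt(galactose medium) = 28.010 − 18.180 = 9.830
ΔΔCt = 9.830 − 5.600 = 4.230
Fold change = 2^(−4.230) = 0.0533

0.053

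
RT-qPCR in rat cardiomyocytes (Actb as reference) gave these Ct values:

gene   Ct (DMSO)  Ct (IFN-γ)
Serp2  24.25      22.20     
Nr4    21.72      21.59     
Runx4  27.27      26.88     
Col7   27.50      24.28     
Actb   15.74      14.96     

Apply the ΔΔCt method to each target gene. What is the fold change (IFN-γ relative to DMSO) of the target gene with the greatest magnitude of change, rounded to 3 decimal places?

Serp2: ΔΔCt = (22.20−14.96) − (24.25−15.74) = 7.24 − 8.51 = -1.27; fold change = 2^1.27 = 2.412
Nr4: ΔΔCt = (21.59−14.96) − (21.72−15.74) = 6.63 − 5.98 = 0.65; fold change = 2^-0.65 = 0.637
Runx4: ΔΔCt = (26.88−14.96) − (27.27−15.74) = 11.92 − 11.53 = 0.39; fold change = 2^-0.39 = 0.763
Col7: ΔΔCt = (24.28−14.96) − (27.50−15.74) = 9.32 − 11.76 = -2.44; fold change = 2^2.44 = 5.426
Col7 has the largest |ΔΔCt| = 2.44.

5.426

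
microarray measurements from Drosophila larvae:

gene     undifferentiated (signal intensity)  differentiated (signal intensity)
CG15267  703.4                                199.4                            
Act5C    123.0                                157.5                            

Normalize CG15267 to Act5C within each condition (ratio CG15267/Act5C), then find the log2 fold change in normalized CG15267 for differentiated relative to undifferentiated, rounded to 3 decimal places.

CG15267/Act5C (undifferentiated) = 703.4 / 123.0 = 5.7187
CG15267/Act5C (differentiated) = 199.4 / 157.5 = 1.266
Fold change = 1.266 / 5.7187 = 0.2214
log2(0.2214) = -2.1754

-2.175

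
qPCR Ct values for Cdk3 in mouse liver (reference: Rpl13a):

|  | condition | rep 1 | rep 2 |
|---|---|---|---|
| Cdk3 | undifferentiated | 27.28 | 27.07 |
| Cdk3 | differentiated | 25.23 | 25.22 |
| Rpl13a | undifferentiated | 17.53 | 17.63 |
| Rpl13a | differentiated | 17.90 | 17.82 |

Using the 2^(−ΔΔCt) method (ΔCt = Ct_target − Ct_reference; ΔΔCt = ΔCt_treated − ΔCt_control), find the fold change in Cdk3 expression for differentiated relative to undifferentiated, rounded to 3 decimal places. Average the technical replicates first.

4.691

Mean Ct: Cdk3 undifferentiated 27.175; Cdk3 differentiated 25.225; Rpl13a undifferentiated 17.580; Rpl13a differentiated 17.860
ΔCt(undifferentiated) = 27.175 − 17.580 = 9.595
ΔCt(differentiated) = 25.225 − 17.860 = 7.365
ΔΔCt = 7.365 − 9.595 = -2.230
Fold change = 2^(−(-2.230)) = 2^2.230 = 4.6913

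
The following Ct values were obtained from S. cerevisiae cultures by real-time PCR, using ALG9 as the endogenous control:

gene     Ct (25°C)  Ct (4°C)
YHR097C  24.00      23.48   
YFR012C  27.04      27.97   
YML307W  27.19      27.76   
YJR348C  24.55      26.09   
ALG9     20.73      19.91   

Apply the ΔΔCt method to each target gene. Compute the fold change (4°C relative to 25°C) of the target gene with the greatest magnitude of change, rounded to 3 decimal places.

YHR097C: ΔΔCt = (23.48−19.91) − (24.00−20.73) = 3.57 − 3.27 = 0.30; fold change = 2^-0.30 = 0.812
YFR012C: ΔΔCt = (27.97−19.91) − (27.04−20.73) = 8.06 − 6.31 = 1.75; fold change = 2^-1.75 = 0.297
YML307W: ΔΔCt = (27.76−19.91) − (27.19−20.73) = 7.85 − 6.46 = 1.39; fold change = 2^-1.39 = 0.382
YJR348C: ΔΔCt = (26.09−19.91) − (24.55−20.73) = 6.18 − 3.82 = 2.36; fold change = 2^-2.36 = 0.195
YJR348C has the largest |ΔΔCt| = 2.36.

0.195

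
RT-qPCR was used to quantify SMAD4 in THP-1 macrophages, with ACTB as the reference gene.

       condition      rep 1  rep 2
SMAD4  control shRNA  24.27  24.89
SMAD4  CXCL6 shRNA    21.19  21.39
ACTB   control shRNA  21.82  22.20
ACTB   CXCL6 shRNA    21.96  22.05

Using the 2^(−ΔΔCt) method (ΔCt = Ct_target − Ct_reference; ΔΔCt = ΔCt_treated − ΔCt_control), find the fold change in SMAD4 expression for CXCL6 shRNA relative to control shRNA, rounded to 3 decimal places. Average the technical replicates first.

Mean Ct: SMAD4 control shRNA 24.580; SMAD4 CXCL6 shRNA 21.290; ACTB control shRNA 22.010; ACTB CXCL6 shRNA 22.005
ΔCt(control shRNA) = 24.580 − 22.010 = 2.570
ΔCt(CXCL6 shRNA) = 21.290 − 22.005 = -0.715
ΔΔCt = -0.715 − 2.570 = -3.285
Fold change = 2^(−(-3.285)) = 2^3.285 = 9.7473

9.747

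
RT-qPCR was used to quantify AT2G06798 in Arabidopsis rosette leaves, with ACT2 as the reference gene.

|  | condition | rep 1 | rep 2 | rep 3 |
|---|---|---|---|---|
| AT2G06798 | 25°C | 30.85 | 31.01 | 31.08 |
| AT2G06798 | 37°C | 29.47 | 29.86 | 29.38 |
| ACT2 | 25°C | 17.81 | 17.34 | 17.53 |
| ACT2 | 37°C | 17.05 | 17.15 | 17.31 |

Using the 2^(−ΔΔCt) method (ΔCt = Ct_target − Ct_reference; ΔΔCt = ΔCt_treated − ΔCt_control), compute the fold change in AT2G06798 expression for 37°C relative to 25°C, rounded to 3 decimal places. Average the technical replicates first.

2.028

Mean Ct: AT2G06798 25°C 30.980; AT2G06798 37°C 29.570; ACT2 25°C 17.560; ACT2 37°C 17.170
ΔCt(25°C) = 30.980 − 17.560 = 13.420
ΔCt(37°C) = 29.570 − 17.170 = 12.400
ΔΔCt = 12.400 − 13.420 = -1.020
Fold change = 2^(−(-1.020)) = 2^1.020 = 2.0279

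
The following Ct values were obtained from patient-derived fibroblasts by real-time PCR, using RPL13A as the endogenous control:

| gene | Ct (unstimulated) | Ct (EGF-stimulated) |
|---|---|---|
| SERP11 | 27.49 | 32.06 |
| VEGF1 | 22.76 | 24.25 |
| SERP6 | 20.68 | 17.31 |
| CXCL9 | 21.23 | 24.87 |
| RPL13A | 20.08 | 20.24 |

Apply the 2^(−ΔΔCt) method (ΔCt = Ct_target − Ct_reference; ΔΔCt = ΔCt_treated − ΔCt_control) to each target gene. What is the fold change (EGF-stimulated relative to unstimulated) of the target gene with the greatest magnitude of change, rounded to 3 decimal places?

SERP11: ΔΔCt = (32.06−20.24) − (27.49−20.08) = 11.82 − 7.41 = 4.41; fold change = 2^-4.41 = 0.047
VEGF1: ΔΔCt = (24.25−20.24) − (22.76−20.08) = 4.01 − 2.68 = 1.33; fold change = 2^-1.33 = 0.398
SERP6: ΔΔCt = (17.31−20.24) − (20.68−20.08) = -2.93 − 0.60 = -3.53; fold change = 2^3.53 = 11.551
CXCL9: ΔΔCt = (24.87−20.24) − (21.23−20.08) = 4.63 − 1.15 = 3.48; fold change = 2^-3.48 = 0.090
SERP11 has the largest |ΔΔCt| = 4.41.

0.047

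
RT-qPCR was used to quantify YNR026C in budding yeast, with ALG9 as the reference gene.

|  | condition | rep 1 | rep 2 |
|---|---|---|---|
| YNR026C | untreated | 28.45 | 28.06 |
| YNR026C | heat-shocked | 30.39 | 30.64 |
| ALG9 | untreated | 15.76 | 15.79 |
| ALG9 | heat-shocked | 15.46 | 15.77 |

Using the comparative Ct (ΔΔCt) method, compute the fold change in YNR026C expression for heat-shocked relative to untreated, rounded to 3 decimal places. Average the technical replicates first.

0.187

Mean Ct: YNR026C untreated 28.255; YNR026C heat-shocked 30.515; ALG9 untreated 15.775; ALG9 heat-shocked 15.615
ΔCt(untreated) = 28.255 − 15.775 = 12.480
ΔCt(heat-shocked) = 30.515 − 15.615 = 14.900
ΔΔCt = 14.900 − 12.480 = 2.420
Fold change = 2^(−2.420) = 0.1869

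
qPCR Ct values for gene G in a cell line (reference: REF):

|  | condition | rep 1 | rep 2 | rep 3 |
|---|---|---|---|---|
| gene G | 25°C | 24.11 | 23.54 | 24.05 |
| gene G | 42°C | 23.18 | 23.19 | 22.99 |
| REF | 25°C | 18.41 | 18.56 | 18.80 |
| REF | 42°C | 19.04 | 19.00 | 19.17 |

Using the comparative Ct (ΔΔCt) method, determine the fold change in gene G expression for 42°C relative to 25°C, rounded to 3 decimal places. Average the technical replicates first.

2.395

Mean Ct: gene G 25°C 23.900; gene G 42°C 23.120; REF 25°C 18.590; REF 42°C 19.070
ΔCt(25°C) = 23.900 − 18.590 = 5.310
ΔCt(42°C) = 23.120 − 19.070 = 4.050
ΔΔCt = 4.050 − 5.310 = -1.260
Fold change = 2^(−(-1.260)) = 2^1.260 = 2.3950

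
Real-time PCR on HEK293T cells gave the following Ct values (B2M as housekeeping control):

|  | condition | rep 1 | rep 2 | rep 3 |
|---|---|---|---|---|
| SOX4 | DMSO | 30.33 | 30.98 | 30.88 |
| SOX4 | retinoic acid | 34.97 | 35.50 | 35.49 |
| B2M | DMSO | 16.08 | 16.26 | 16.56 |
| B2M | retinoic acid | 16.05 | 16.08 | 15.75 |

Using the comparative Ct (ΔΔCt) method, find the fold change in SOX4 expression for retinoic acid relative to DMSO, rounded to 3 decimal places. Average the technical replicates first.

0.033

Mean Ct: SOX4 DMSO 30.730; SOX4 retinoic acid 35.320; B2M DMSO 16.300; B2M retinoic acid 15.960
ΔCt(DMSO) = 30.730 − 16.300 = 14.430
ΔCt(retinoic acid) = 35.320 − 15.960 = 19.360
ΔΔCt = 19.360 − 14.430 = 4.930
Fold change = 2^(−4.930) = 0.0328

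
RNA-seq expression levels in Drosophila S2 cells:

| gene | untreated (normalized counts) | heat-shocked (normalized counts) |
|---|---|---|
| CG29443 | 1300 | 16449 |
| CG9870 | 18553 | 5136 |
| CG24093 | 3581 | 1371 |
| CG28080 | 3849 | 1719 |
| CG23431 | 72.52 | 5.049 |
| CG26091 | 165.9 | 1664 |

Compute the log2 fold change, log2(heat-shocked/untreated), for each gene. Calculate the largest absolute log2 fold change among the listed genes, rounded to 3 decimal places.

3.844

log2(16449/1300) = 3.661  (CG29443)
log2(5136/18553) = -1.853  (CG9870)
log2(1371/3581) = -1.385  (CG24093)
log2(1719/3849) = -1.163  (CG28080)
log2(5.049/72.52) = -3.844  (CG23431)
log2(1664/165.9) = 3.326  (CG26091)
The largest magnitude belongs to CG23431.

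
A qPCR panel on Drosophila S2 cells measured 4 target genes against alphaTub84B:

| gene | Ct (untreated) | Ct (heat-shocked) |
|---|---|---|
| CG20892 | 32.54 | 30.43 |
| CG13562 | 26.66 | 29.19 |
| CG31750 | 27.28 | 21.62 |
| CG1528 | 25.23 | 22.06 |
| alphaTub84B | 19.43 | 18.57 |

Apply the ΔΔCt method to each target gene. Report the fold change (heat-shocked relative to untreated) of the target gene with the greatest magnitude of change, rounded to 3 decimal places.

27.858

CG20892: ΔΔCt = (30.43−18.57) − (32.54−19.43) = 11.86 − 13.11 = -1.25; fold change = 2^1.25 = 2.378
CG13562: ΔΔCt = (29.19−18.57) − (26.66−19.43) = 10.62 − 7.23 = 3.39; fold change = 2^-3.39 = 0.095
CG31750: ΔΔCt = (21.62−18.57) − (27.28−19.43) = 3.05 − 7.85 = -4.80; fold change = 2^4.80 = 27.858
CG1528: ΔΔCt = (22.06−18.57) − (25.23−19.43) = 3.49 − 5.80 = -2.31; fold change = 2^2.31 = 4.959
CG31750 has the largest |ΔΔCt| = 4.80.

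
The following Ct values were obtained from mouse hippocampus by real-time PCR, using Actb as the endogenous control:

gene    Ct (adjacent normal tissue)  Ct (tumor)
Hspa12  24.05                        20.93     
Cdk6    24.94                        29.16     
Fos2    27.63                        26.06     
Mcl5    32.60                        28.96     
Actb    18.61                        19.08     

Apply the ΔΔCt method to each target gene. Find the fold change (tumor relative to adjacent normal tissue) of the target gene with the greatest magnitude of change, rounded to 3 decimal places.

17.268

Hspa12: ΔΔCt = (20.93−19.08) − (24.05−18.61) = 1.85 − 5.44 = -3.59; fold change = 2^3.59 = 12.042
Cdk6: ΔΔCt = (29.16−19.08) − (24.94−18.61) = 10.08 − 6.33 = 3.75; fold change = 2^-3.75 = 0.074
Fos2: ΔΔCt = (26.06−19.08) − (27.63−18.61) = 6.98 − 9.02 = -2.04; fold change = 2^2.04 = 4.112
Mcl5: ΔΔCt = (28.96−19.08) − (32.60−18.61) = 9.88 − 13.99 = -4.11; fold change = 2^4.11 = 17.268
Mcl5 has the largest |ΔΔCt| = 4.11.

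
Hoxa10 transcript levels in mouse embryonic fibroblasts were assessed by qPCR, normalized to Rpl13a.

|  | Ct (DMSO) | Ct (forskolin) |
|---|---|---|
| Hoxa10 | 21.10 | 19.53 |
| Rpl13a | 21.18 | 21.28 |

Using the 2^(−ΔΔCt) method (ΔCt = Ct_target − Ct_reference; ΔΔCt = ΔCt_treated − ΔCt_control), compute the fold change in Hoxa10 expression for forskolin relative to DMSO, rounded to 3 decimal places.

ΔCt(DMSO) = 21.100 − 21.180 = -0.080
ΔCt(forskolin) = 19.530 − 21.280 = -1.750
ΔΔCt = -1.750 − (-0.080) = -1.670
Fold change = 2^(−(-1.670)) = 2^1.670 = 3.1821

3.182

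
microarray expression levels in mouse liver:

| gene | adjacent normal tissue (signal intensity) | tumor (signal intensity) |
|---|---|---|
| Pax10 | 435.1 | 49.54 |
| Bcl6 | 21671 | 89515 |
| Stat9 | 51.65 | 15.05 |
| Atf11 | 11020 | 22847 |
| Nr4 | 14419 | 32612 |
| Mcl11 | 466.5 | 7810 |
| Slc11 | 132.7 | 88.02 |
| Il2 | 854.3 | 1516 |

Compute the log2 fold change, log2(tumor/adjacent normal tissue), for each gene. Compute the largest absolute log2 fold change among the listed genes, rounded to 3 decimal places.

4.065

log2(49.54/435.1) = -3.135  (Pax10)
log2(89515/21671) = 2.046  (Bcl6)
log2(15.05/51.65) = -1.779  (Stat9)
log2(22847/11020) = 1.052  (Atf11)
log2(32612/14419) = 1.177  (Nr4)
log2(7810/466.5) = 4.065  (Mcl11)
log2(88.02/132.7) = -0.592  (Slc11)
log2(1516/854.3) = 0.827  (Il2)
The largest magnitude belongs to Mcl11.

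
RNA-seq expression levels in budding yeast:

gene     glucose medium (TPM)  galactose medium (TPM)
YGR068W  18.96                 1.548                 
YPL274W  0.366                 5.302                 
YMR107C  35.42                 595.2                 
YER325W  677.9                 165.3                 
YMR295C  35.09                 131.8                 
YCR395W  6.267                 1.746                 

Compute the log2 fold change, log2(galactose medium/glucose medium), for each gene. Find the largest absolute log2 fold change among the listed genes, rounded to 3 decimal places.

log2(1.548/18.96) = -3.614  (YGR068W)
log2(5.302/0.366) = 3.857  (YPL274W)
log2(595.2/35.42) = 4.071  (YMR107C)
log2(165.3/677.9) = -2.036  (YER325W)
log2(131.8/35.09) = 1.909  (YMR295C)
log2(1.746/6.267) = -1.844  (YCR395W)
The largest magnitude belongs to YMR107C.

4.071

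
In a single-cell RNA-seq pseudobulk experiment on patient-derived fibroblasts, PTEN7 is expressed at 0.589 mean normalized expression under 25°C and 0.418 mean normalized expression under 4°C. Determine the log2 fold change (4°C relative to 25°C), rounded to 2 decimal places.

-0.49

Fold change = 0.418 / 0.589 = 0.7097
log2(0.7097) = -0.495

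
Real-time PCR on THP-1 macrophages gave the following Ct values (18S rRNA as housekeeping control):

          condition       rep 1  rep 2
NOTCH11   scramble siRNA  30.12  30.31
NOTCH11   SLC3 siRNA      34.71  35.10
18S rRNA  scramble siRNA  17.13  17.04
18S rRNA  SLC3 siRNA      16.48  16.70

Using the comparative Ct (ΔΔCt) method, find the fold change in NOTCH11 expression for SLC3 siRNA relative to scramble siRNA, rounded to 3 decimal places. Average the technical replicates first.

Mean Ct: NOTCH11 scramble siRNA 30.215; NOTCH11 SLC3 siRNA 34.905; 18S rRNA scramble siRNA 17.085; 18S rRNA SLC3 siRNA 16.590
ΔCt(scramble siRNA) = 30.215 − 17.085 = 13.130
ΔCt(SLC3 siRNA) = 34.905 − 16.590 = 18.315
ΔΔCt = 18.315 − 13.130 = 5.185
Fold change = 2^(−5.185) = 0.0275

0.027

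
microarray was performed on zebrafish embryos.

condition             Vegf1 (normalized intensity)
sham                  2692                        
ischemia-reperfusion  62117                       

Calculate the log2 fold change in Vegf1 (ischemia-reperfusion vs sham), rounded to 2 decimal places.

4.53

Fold change = 62117 / 2692 = 23.0747
log2(23.0747) = 4.528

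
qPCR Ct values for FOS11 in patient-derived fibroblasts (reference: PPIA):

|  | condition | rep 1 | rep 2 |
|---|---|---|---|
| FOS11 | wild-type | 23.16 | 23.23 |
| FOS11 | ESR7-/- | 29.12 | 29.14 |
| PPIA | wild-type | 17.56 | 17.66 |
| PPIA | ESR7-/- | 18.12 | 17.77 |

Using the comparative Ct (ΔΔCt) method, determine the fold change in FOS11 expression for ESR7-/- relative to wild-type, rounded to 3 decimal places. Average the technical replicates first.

Mean Ct: FOS11 wild-type 23.195; FOS11 ESR7-/- 29.130; PPIA wild-type 17.610; PPIA ESR7-/- 17.945
ΔCt(wild-type) = 23.195 − 17.610 = 5.585
ΔCt(ESR7-/-) = 29.130 − 17.945 = 11.185
ΔΔCt = 11.185 − 5.585 = 5.600
Fold change = 2^(−5.600) = 0.0206

0.021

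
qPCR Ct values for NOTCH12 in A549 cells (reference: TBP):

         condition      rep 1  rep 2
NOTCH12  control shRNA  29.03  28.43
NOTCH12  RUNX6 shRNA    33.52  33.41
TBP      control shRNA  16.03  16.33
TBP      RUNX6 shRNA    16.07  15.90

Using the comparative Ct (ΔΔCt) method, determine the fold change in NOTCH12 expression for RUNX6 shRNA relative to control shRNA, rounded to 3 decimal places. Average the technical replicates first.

0.033

Mean Ct: NOTCH12 control shRNA 28.730; NOTCH12 RUNX6 shRNA 33.465; TBP control shRNA 16.180; TBP RUNX6 shRNA 15.985
ΔCt(control shRNA) = 28.730 − 16.180 = 12.550
ΔCt(RUNX6 shRNA) = 33.465 − 15.985 = 17.480
ΔΔCt = 17.480 − 12.550 = 4.930
Fold change = 2^(−4.930) = 0.0328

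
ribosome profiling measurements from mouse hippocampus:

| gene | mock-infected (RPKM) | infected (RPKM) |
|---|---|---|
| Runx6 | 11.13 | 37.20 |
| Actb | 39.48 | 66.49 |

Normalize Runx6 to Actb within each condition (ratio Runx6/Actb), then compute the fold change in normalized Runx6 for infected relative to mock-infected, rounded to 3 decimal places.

Runx6/Actb (mock-infected) = 11.13 / 39.48 = 0.28191
Runx6/Actb (infected) = 37.20 / 66.49 = 0.55948
Fold change = 0.55948 / 0.28191 = 1.9846

1.985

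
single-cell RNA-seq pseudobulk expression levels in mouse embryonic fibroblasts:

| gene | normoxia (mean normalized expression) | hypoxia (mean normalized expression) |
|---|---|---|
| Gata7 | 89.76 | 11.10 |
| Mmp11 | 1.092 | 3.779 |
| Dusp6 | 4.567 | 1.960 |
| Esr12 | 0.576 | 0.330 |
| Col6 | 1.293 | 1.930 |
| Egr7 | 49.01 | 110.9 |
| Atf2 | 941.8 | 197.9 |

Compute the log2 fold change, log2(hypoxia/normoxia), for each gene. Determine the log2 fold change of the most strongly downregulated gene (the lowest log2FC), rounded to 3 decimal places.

log2(11.10/89.76) = -3.016  (Gata7)
log2(3.779/1.092) = 1.791  (Mmp11)
log2(1.960/4.567) = -1.220  (Dusp6)
log2(0.330/0.576) = -0.804  (Esr12)
log2(1.930/1.293) = 0.578  (Col6)
log2(110.9/49.01) = 1.178  (Egr7)
log2(197.9/941.8) = -2.251  (Atf2)
Gata7 is most strongly downregulated.

-3.016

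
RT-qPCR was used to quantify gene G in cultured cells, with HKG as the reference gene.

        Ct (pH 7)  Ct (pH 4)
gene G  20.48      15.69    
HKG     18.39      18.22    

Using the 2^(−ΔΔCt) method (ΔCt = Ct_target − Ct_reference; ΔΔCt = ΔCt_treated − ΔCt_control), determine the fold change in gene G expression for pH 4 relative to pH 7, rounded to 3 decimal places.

24.590

ΔCt(pH 7) = 20.480 − 18.390 = 2.090
ΔCt(pH 4) = 15.690 − 18.220 = -2.530
ΔΔCt = -2.530 − 2.090 = -4.620
Fold change = 2^(−(-4.620)) = 2^4.620 = 24.5900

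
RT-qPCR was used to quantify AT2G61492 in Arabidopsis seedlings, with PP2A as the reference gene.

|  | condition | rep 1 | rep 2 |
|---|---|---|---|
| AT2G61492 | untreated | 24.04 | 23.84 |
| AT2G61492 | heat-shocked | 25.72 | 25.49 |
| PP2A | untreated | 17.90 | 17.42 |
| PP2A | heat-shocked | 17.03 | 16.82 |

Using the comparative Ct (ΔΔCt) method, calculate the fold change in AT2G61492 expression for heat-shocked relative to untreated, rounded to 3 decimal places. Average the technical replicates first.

0.189

Mean Ct: AT2G61492 untreated 23.940; AT2G61492 heat-shocked 25.605; PP2A untreated 17.660; PP2A heat-shocked 16.925
ΔCt(untreated) = 23.940 − 17.660 = 6.280
ΔCt(heat-shocked) = 25.605 − 16.925 = 8.680
ΔΔCt = 8.680 − 6.280 = 2.400
Fold change = 2^(−2.400) = 0.1895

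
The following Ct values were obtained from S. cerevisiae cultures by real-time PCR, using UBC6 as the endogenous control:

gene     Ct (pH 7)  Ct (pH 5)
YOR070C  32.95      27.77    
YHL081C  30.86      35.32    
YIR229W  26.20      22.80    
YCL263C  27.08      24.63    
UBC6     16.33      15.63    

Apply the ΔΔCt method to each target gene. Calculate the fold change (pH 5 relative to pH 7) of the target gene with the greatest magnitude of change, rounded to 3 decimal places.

YOR070C: ΔΔCt = (27.77−15.63) − (32.95−16.33) = 12.14 − 16.62 = -4.48; fold change = 2^4.48 = 22.316
YHL081C: ΔΔCt = (35.32−15.63) − (30.86−16.33) = 19.69 − 14.53 = 5.16; fold change = 2^-5.16 = 0.028
YIR229W: ΔΔCt = (22.80−15.63) − (26.20−16.33) = 7.17 − 9.87 = -2.70; fold change = 2^2.70 = 6.498
YCL263C: ΔΔCt = (24.63−15.63) − (27.08−16.33) = 9.00 − 10.75 = -1.75; fold change = 2^1.75 = 3.364
YHL081C has the largest |ΔΔCt| = 5.16.

0.028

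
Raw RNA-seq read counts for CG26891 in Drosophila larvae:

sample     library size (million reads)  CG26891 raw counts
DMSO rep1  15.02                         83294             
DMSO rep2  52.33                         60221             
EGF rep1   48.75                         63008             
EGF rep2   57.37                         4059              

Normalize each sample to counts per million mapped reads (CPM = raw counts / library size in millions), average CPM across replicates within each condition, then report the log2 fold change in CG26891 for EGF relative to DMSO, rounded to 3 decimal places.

CPM(DMSO rep1) = 83294 / 15.02 = 5545.5393
CPM(DMSO rep2) = 60221 / 52.33 = 1150.7930
CPM(EGF rep1) = 63008 / 48.75 = 1292.4718
CPM(EGF rep2) = 4059 / 57.37 = 70.7513
mean CPM(DMSO) = 3348.1662; mean CPM(EGF) = 681.6115
Fold change = 681.6115 / 3348.1662 = 0.20358
log2(0.20358) = -2.2963

-2.296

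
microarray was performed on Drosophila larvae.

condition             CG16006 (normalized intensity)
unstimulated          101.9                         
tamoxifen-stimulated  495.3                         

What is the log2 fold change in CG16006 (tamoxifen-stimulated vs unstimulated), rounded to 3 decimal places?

Fold change = 495.3 / 101.9 = 4.8606
log2(4.8606) = 2.2811

2.281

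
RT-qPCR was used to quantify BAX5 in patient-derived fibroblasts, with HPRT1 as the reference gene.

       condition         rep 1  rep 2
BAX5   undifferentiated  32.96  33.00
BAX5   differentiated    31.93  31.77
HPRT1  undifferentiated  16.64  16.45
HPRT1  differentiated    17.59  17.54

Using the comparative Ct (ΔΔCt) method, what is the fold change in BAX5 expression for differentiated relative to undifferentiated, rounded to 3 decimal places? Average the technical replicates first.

4.438

Mean Ct: BAX5 undifferentiated 32.980; BAX5 differentiated 31.850; HPRT1 undifferentiated 16.545; HPRT1 differentiated 17.565
ΔCt(undifferentiated) = 32.980 − 16.545 = 16.435
ΔCt(differentiated) = 31.850 − 17.565 = 14.285
ΔΔCt = 14.285 − 16.435 = -2.150
Fold change = 2^(−(-2.150)) = 2^2.150 = 4.4383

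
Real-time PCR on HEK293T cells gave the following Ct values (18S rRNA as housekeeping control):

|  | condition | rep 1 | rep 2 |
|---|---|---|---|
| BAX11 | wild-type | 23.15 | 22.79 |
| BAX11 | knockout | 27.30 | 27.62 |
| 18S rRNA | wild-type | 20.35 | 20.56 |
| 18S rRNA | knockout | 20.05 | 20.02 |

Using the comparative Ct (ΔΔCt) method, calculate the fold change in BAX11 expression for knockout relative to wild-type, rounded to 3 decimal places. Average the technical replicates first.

Mean Ct: BAX11 wild-type 22.970; BAX11 knockout 27.460; 18S rRNA wild-type 20.455; 18S rRNA knockout 20.035
ΔCt(wild-type) = 22.970 − 20.455 = 2.515
ΔCt(knockout) = 27.460 − 20.035 = 7.425
ΔΔCt = 7.425 − 2.515 = 4.910
Fold change = 2^(−4.910) = 0.0333

0.033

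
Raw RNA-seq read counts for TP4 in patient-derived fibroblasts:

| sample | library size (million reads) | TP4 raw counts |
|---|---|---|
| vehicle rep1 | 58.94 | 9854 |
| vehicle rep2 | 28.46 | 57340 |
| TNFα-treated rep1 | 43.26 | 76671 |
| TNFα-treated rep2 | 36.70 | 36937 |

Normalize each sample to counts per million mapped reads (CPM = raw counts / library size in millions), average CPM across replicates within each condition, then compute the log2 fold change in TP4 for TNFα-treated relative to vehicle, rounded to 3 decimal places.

CPM(vehicle rep1) = 9854 / 58.94 = 167.1870
CPM(vehicle rep2) = 57340 / 28.46 = 2014.7576
CPM(TNFα-treated rep1) = 76671 / 43.26 = 1772.3301
CPM(TNFα-treated rep2) = 36937 / 36.70 = 1006.4578
mean CPM(vehicle) = 1090.9723; mean CPM(TNFα-treated) = 1389.3939
Fold change = 1389.3939 / 1090.9723 = 1.27354
log2(1.27354) = 0.3488

0.349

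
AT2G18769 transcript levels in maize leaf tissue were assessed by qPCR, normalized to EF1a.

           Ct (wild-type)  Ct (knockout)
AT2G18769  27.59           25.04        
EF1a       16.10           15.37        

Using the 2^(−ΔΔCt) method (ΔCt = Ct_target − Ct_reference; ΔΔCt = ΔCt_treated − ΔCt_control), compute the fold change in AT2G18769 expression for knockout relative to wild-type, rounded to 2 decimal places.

3.53

ΔCt(wild-type) = 27.590 − 16.100 = 11.490
ΔCt(knockout) = 25.040 − 15.370 = 9.670
ΔΔCt = 9.670 − 11.490 = -1.820
Fold change = 2^(−(-1.820)) = 2^1.820 = 3.531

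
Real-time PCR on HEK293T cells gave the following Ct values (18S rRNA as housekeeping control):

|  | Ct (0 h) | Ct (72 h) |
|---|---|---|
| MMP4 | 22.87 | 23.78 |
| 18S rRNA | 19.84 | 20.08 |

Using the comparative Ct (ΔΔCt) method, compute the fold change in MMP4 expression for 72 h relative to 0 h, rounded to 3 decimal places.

ΔCt(0 h) = 22.870 − 19.840 = 3.030
ΔCt(72 h) = 23.780 − 20.080 = 3.700
ΔΔCt = 3.700 − 3.030 = 0.670
Fold change = 2^(−0.670) = 0.6285

0.629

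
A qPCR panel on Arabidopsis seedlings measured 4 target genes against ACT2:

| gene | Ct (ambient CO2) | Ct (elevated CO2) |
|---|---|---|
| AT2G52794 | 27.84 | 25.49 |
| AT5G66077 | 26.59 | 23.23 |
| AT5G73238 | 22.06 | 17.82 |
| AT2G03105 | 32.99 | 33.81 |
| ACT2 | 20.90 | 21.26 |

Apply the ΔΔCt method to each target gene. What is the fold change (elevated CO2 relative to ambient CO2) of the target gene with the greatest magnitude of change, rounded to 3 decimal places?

AT2G52794: ΔΔCt = (25.49−21.26) − (27.84−20.90) = 4.23 − 6.94 = -2.71; fold change = 2^2.71 = 6.543
AT5G66077: ΔΔCt = (23.23−21.26) − (26.59−20.90) = 1.97 − 5.69 = -3.72; fold change = 2^3.72 = 13.177
AT5G73238: ΔΔCt = (17.82−21.26) − (22.06−20.90) = -3.44 − 1.16 = -4.60; fold change = 2^4.60 = 24.251
AT2G03105: ΔΔCt = (33.81−21.26) − (32.99−20.90) = 12.55 − 12.09 = 0.46; fold change = 2^-0.46 = 0.727
AT5G73238 has the largest |ΔΔCt| = 4.60.

24.251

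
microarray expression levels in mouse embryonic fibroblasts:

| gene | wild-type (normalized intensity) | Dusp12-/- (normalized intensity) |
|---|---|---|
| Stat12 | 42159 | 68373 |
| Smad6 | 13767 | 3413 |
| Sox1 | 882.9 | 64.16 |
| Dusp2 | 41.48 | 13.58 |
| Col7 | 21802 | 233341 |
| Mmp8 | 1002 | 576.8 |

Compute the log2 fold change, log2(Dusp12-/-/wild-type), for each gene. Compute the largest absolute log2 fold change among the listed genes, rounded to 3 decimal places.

log2(68373/42159) = 0.698  (Stat12)
log2(3413/13767) = -2.012  (Smad6)
log2(64.16/882.9) = -3.783  (Sox1)
log2(13.58/41.48) = -1.611  (Dusp2)
log2(233341/21802) = 3.420  (Col7)
log2(576.8/1002) = -0.797  (Mmp8)
The largest magnitude belongs to Sox1.

3.783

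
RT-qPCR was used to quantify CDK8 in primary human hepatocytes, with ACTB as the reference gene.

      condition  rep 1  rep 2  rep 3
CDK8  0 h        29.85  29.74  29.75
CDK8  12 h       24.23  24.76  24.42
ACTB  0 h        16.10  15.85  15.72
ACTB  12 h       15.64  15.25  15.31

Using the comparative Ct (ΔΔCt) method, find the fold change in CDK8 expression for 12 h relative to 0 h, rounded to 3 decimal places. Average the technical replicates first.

28.246

Mean Ct: CDK8 0 h 29.780; CDK8 12 h 24.470; ACTB 0 h 15.890; ACTB 12 h 15.400
ΔCt(0 h) = 29.780 − 15.890 = 13.890
ΔCt(12 h) = 24.470 − 15.400 = 9.070
ΔΔCt = 9.070 − 13.890 = -4.820
Fold change = 2^(−(-4.820)) = 2^4.820 = 28.2465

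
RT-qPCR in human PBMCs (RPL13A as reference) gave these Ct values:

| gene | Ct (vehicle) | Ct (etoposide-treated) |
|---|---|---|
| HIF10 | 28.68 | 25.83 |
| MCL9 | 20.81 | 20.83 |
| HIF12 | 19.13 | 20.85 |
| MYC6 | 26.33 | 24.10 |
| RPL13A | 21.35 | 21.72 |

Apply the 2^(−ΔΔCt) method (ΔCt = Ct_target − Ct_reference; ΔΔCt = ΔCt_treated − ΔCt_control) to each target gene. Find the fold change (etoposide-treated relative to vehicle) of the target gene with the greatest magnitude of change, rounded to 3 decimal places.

HIF10: ΔΔCt = (25.83−21.72) − (28.68−21.35) = 4.11 − 7.33 = -3.22; fold change = 2^3.22 = 9.318
MCL9: ΔΔCt = (20.83−21.72) − (20.81−21.35) = -0.89 − (-0.54) = -0.35; fold change = 2^0.35 = 1.275
HIF12: ΔΔCt = (20.85−21.72) − (19.13−21.35) = -0.87 − (-2.22) = 1.35; fold change = 2^-1.35 = 0.392
MYC6: ΔΔCt = (24.10−21.72) − (26.33−21.35) = 2.38 − 4.98 = -2.60; fold change = 2^2.60 = 6.063
HIF10 has the largest |ΔΔCt| = 3.22.

9.318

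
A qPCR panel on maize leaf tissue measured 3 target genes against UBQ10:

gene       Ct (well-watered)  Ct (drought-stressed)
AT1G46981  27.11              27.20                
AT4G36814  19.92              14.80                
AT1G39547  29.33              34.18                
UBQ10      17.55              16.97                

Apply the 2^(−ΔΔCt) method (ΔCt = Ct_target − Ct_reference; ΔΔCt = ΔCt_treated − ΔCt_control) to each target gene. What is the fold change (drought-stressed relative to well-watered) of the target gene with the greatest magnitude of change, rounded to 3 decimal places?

0.023

AT1G46981: ΔΔCt = (27.20−16.97) − (27.11−17.55) = 10.23 − 9.56 = 0.67; fold change = 2^-0.67 = 0.629
AT4G36814: ΔΔCt = (14.80−16.97) − (19.92−17.55) = -2.17 − 2.37 = -4.54; fold change = 2^4.54 = 23.264
AT1G39547: ΔΔCt = (34.18−16.97) − (29.33−17.55) = 17.21 − 11.78 = 5.43; fold change = 2^-5.43 = 0.023
AT1G39547 has the largest |ΔΔCt| = 5.43.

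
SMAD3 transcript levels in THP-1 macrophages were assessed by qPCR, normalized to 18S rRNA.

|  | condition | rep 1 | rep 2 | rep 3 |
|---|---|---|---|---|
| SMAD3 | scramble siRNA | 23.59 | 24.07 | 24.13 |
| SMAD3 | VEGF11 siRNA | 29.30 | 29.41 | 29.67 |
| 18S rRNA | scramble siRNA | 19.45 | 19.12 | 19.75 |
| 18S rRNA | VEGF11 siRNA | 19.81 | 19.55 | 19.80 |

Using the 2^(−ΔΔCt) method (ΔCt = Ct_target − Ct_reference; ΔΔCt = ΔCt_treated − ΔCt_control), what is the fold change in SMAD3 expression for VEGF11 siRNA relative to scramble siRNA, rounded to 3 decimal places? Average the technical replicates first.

0.026

Mean Ct: SMAD3 scramble siRNA 23.930; SMAD3 VEGF11 siRNA 29.460; 18S rRNA scramble siRNA 19.440; 18S rRNA VEGF11 siRNA 19.720
ΔCt(scramble siRNA) = 23.930 − 19.440 = 4.490
ΔCt(VEGF11 siRNA) = 29.460 − 19.720 = 9.740
ΔΔCt = 9.740 − 4.490 = 5.250
Fold change = 2^(−5.250) = 0.0263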